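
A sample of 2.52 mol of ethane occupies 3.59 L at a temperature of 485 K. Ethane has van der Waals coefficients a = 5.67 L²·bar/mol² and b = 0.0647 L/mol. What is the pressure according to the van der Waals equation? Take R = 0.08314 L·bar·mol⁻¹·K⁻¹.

P ≈ 26.86 bar

P = nRT/(V − nb) − a n²/V²
nRT/(V − nb) = (2.52)(0.08314)(485)/(3.59 − 2.52×0.0647) = 101.61/3.4270 = 29.650 bar
a n²/V² = (5.67)(2.52)²/(3.59)² = 2.7938 bar
P = 29.650 − 2.7938 = 26.86 bar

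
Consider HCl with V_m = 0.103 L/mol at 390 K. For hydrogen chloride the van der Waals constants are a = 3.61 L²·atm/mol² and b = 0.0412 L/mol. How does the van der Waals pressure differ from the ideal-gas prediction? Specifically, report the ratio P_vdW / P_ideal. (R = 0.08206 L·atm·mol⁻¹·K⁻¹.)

P_vdW / P_ideal ≈ 0.5715

Ideal: P_ideal = RT/V_m = (0.08206)(390)/0.103 = 310.713 atm
vdW: P = RT/(V_m − b) − a/V_m² = 32.0034/0.0618000 − 3.61/0.0106090 = 517.854 − 340.277 = 177.577 atm
Ratio = 177.577/310.713 = 0.5715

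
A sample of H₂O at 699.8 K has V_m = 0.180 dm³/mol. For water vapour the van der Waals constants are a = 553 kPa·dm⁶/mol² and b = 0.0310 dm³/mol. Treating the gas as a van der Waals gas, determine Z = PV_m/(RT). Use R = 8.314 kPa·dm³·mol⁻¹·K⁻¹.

Z ≈ 0.6800

P = RT/(V_m − b) − a/V_m² = (8.314)(699.8)/(0.180 − 0.0310) − 553/(0.180)²
  = 5818.1/0.14900 − 17068 = 39048 − 17068 = 21980 kPa
Z = PV_m/(RT) = (21980)(0.180)/((8.314)(699.8)) = 3956.4/5818.1 = 0.6800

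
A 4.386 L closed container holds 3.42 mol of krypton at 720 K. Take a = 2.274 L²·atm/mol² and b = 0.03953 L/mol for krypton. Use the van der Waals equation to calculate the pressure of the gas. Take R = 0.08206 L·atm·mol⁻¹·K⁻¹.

P ≈ 46.15 atm

P = nRT/(V − nb) − a n²/V²
nRT/(V − nb) = (3.42)(0.08206)(720)/(4.386 − 3.42×0.03953) = 202.06/4.2508 = 47.535 atm
a n²/V² = (2.274)(3.42)²/(4.386)² = 1.3826 atm
P = 47.535 − 1.3826 = 46.15 atm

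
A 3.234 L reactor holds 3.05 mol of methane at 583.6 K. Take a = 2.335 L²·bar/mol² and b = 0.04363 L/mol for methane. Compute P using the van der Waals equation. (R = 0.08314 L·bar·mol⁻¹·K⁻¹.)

P = nRT/(V − nb) − a n²/V²
nRT/(V − nb) = (3.05)(0.08314)(583.6)/(3.234 − 3.05×0.04363) = 147.99/3.1009 = 47.725 bar
a n²/V² = (2.335)(3.05)²/(3.234)² = 2.0769 bar
P = 47.725 − 2.0769 = 45.65 bar

P ≈ 45.65 bar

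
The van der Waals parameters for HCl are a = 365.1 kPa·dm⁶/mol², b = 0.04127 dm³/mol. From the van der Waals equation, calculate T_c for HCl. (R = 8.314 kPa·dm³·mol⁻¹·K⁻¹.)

For a van der Waals gas, T_c = 8a/(27Rb).
T_c = 8×365.1/(27×8.314×0.04127) = 2920.8/9.2642 = 315.3 K

T_c ≈ 315.3 K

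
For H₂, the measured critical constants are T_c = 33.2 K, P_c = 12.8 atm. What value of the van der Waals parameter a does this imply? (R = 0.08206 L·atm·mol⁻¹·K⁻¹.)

a ≈ 0.2446 L²·atm/mol²

From T_c = 8a/(27Rb) and P_c = a/(27b²): a = 27 R² T_c²/(64 P_c).
a = 27×(0.08206)²×(33.2)²/(64×12.8) = 200.40/819.20 = 0.2446 L²·atm/mol²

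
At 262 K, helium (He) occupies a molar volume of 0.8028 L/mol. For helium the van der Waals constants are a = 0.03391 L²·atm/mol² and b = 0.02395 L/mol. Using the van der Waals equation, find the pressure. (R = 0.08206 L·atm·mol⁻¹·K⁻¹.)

P = RT/(V_m − b) − a/V_m²
RT/(V_m − b) = (0.08206)(262)/(0.8028 − 0.02395) = 21.500/0.77885 = 27.605 atm
a/V_m² = 0.03391/(0.8028)² = 0.052615 atm
P = 27.605 − 0.052615 = 27.55 atm

P ≈ 27.55 atm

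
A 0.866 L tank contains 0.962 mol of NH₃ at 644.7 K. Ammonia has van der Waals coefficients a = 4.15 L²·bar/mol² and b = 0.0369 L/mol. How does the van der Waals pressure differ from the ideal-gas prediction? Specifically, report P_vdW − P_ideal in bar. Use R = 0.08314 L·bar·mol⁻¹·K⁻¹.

ΔP ≈ -2.576 bar

Ideal: P_ideal = nRT/V = (0.962)(0.08314)(644.7)/0.866 = 59.5422 bar
vdW: P = nRT/(V − nb) − a n²/V² = 51.5635/0.830502 − 3.84059/0.749956 = 62.0871 − 5.12109 = 56.9660 bar
ΔP = 56.9660 − 59.5422 = -2.576 bar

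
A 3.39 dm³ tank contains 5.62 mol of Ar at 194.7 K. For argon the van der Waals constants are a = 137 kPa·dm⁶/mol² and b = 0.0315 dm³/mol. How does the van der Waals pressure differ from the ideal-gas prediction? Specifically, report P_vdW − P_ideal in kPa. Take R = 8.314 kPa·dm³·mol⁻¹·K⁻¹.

ΔP ≈ -228.7 kPa

Ideal: P_ideal = nRT/V = (5.62)(8.314)(194.7)/3.39 = 2683.57 kPa
vdW: P = nRT/(V − nb) − a n²/V² = 9097.30/3.21297 − 4327.06/11.4921 = 2831.43 − 376.525 = 2454.91 kPa
ΔP = 2454.91 − 2683.57 = -228.7 kPa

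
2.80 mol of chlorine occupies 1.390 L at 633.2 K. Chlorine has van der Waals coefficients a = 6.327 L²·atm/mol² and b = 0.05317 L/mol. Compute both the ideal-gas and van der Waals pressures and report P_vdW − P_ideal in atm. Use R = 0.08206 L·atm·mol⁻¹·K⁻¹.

ΔP ≈ -13.12 atm

Ideal: P_ideal = nRT/V = (2.80)(0.08206)(633.2)/1.390 = 104.668 atm
vdW: P = nRT/(V − nb) − a n²/V² = 145.489/1.24112 − 49.6037/1.93210 = 117.224 − 25.6735 = 91.551 atm
ΔP = 91.551 − 104.668 = -13.12 atm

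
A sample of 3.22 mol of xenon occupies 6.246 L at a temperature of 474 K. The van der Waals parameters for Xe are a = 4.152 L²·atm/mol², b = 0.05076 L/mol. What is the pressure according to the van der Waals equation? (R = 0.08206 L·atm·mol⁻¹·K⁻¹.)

P = nRT/(V − nb) − a n²/V²
nRT/(V − nb) = (3.22)(0.08206)(474)/(6.246 − 3.22×0.05076) = 125.25/6.0826 = 20.592 atm
a n²/V² = (4.152)(3.22)²/(6.246)² = 1.1035 atm
P = 20.592 − 1.1035 = 19.49 atm

P ≈ 19.49 atm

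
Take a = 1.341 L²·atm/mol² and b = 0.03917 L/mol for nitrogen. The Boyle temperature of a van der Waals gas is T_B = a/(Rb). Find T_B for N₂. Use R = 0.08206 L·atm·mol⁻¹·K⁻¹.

For a van der Waals gas the second virial coefficient B₂ = b − a/(RT) vanishes at T_B = a/(Rb).
T_B = 1.341/(0.08206×0.03917) = 1.341/0.0032143 = 417.2 K

T_B ≈ 417.2 K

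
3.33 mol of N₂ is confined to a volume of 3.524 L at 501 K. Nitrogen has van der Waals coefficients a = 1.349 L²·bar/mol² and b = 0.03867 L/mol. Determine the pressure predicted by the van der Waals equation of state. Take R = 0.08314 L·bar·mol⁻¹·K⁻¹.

P = nRT/(V − nb) − a n²/V²
nRT/(V − nb) = (3.33)(0.08314)(501)/(3.524 − 3.33×0.03867) = 138.70/3.3952 = 40.852 bar
a n²/V² = (1.349)(3.33)²/(3.524)² = 1.2046 bar
P = 40.852 − 1.2046 = 39.65 bar

P ≈ 39.65 bar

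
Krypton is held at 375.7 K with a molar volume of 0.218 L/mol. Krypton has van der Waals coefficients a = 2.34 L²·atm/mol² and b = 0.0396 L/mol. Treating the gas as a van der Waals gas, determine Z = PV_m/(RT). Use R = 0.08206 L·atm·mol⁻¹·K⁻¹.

Z ≈ 0.8738

P = RT/(V_m − b) − a/V_m² = (0.08206)(375.7)/(0.218 − 0.0396) − 2.34/(0.218)²
  = 30.830/0.17840 − 49.238 = 172.81 − 49.238 = 123.57 atm
Z = PV_m/(RT) = (123.57)(0.218)/((0.08206)(375.7)) = 26.938/30.830 = 0.8738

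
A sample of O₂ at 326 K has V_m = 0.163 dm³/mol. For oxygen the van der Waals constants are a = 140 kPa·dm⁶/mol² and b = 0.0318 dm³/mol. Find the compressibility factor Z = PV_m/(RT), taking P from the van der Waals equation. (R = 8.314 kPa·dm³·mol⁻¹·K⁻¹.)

P = RT/(V_m − b) − a/V_m² = (8.314)(326)/(0.163 − 0.0318) − 140/(0.163)²
  = 2710.4/0.13120 − 5269.3 = 20659 − 5269.3 = 15390 kPa
Z = PV_m/(RT) = (15390)(0.163)/((8.314)(326)) = 2508.6/2710.4 = 0.9255

Z ≈ 0.9255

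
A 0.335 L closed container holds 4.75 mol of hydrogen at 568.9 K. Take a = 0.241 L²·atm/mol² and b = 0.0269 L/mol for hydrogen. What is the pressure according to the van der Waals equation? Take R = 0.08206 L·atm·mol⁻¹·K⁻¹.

P = nRT/(V − nb) − a n²/V²
nRT/(V − nb) = (4.75)(0.08206)(568.9)/(0.335 − 4.75×0.0269) = 221.75/0.20723 = 1070.1 atm
a n²/V² = (0.241)(4.75)²/(0.335)² = 48.452 atm
P = 1070.1 − 48.452 = 1022 atm

P ≈ 1022 atm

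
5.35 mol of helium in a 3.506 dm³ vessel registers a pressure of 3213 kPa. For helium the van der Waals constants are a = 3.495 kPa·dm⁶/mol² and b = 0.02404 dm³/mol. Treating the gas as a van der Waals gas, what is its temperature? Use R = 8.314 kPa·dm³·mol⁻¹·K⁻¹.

T ≈ 244.6 K

T = (P + a n²/V²)(V − nb)/(nR)
P + a n²/V² = 3213 + (3.495)(5.35)²/(3.506)² = 3221.1 kPa
V − nb = 3.506 − (5.35)(0.02404) = 3.3774 dm³
T = (3221.1)(3.3774)/((5.35)(8.314)) = 244.6 K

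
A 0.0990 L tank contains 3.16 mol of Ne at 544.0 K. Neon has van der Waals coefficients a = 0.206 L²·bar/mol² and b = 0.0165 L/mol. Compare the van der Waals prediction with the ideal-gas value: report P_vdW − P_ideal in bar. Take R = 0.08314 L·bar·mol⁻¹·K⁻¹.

ΔP ≈ 1396 bar

Ideal: P_ideal = nRT/V = (3.16)(0.08314)(544.0)/0.0990 = 1443.65 bar
vdW: P = nRT/(V − nb) − a n²/V² = 142.921/0.0468600 − 2.05703/0.00980100 = 3049.96 − 209.880 = 2840.08 bar
ΔP = 2840.08 − 1443.65 = 1396 bar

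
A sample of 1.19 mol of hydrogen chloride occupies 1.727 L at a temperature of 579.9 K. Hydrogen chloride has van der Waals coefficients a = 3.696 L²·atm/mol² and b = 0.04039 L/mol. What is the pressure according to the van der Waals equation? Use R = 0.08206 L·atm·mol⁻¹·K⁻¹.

P = nRT/(V − nb) − a n²/V²
nRT/(V − nb) = (1.19)(0.08206)(579.9)/(1.727 − 1.19×0.04039) = 56.628/1.6789 = 33.729 atm
a n²/V² = (3.696)(1.19)²/(1.727)² = 1.7549 atm
P = 33.729 − 1.7549 = 31.97 atm

P ≈ 31.97 atm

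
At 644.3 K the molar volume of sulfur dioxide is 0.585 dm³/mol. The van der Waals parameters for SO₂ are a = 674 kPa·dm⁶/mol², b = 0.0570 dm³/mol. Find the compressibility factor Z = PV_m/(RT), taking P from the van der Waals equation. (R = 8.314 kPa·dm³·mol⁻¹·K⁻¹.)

Z ≈ 0.8929

P = RT/(V_m − b) − a/V_m² = (8.314)(644.3)/(0.585 − 0.0570) − 674/(0.585)²
  = 5356.7/0.52800 − 1969.5 = 10145 − 1969.5 = 8176 kPa
Z = PV_m/(RT) = (8176)(0.585)/((8.314)(644.3)) = 4783.0/5356.7 = 0.8929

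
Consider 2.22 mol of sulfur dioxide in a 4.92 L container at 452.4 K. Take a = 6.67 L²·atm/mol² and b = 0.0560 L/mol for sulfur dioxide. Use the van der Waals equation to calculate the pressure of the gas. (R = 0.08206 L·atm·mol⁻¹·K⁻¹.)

P = nRT/(V − nb) − a n²/V²
nRT/(V − nb) = (2.22)(0.08206)(452.4)/(4.92 − 2.22×0.0560) = 82.415/4.7957 = 17.185 atm
a n²/V² = (6.67)(2.22)²/(4.92)² = 1.3580 atm
P = 17.185 − 1.3580 = 15.83 atm

P ≈ 15.83 atm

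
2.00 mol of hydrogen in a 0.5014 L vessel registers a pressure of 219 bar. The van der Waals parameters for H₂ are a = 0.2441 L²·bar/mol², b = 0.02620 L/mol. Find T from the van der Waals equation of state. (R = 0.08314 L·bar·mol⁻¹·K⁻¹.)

T = (P + a n²/V²)(V − nb)/(nR)
P + a n²/V² = 219 + (0.2441)(2.00)²/(0.5014)² = 222.88 bar
V − nb = 0.5014 − (2.00)(0.02620) = 0.44900 L
T = (222.88)(0.44900)/((2.00)(0.08314)) = 601.8 K

T ≈ 601.8 K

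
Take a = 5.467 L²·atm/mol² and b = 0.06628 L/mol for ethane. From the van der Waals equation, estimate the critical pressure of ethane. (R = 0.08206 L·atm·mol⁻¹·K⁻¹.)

For a van der Waals gas, P_c = a/(27b²).
P_c = 5.467/(27×(0.06628)²) = 5.467/0.11861 = 46.09 atm

P_c ≈ 46.09 atm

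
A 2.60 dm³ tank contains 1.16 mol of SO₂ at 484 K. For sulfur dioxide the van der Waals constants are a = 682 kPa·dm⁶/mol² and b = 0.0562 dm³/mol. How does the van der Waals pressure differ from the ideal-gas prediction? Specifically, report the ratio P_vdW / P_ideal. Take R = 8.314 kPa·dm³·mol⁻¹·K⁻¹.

P_vdW / P_ideal ≈ 0.9501

Ideal: P_ideal = nRT/V = (1.16)(8.314)(484)/2.60 = 1795.31 kPa
vdW: P = nRT/(V − nb) − a n²/V² = 4667.81/2.53481 − 917.699/6.76000 = 1841.48 − 135.754 = 1705.73 kPa
Ratio = 1705.73/1795.31 = 0.9501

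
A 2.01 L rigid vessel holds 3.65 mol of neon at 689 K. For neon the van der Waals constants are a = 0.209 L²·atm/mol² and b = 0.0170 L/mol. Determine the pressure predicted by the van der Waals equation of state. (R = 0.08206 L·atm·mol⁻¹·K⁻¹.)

P ≈ 105.3 atm

P = nRT/(V − nb) − a n²/V²
nRT/(V − nb) = (3.65)(0.08206)(689)/(2.01 − 3.65×0.0170) = 206.37/1.9480 = 105.94 atm
a n²/V² = (0.209)(3.65)²/(2.01)² = 0.68919 atm
P = 105.94 − 0.68919 = 105.3 atm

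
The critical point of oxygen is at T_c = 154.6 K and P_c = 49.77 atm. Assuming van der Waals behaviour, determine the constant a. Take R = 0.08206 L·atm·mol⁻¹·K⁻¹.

From T_c = 8a/(27Rb) and P_c = a/(27b²): a = 27 R² T_c²/(64 P_c).
a = 27×(0.08206)²×(154.6)²/(64×49.77) = 4345.6/3185.3 = 1.364 L²·atm/mol²

a ≈ 1.364 L²·atm/mol²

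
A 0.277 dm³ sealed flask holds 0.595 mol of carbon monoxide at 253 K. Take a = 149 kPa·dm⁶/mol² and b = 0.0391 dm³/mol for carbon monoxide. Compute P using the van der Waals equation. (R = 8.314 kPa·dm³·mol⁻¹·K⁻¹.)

P ≈ 4245 kPa

P = nRT/(V − nb) − a n²/V²
nRT/(V − nb) = (0.595)(8.314)(253)/(0.277 − 0.595×0.0391) = 1251.5/0.25374 = 4932.2 kPa
a n²/V² = (149)(0.595)²/(0.277)² = 687.48 kPa
P = 4932.2 − 687.48 = 4245 kPa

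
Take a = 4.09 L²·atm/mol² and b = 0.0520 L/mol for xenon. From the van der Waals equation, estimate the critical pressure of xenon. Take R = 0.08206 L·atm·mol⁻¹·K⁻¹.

For a van der Waals gas, P_c = a/(27b²).
P_c = 4.09/(27×(0.0520)²) = 4.09/0.073008 = 56.02 atm

P_c ≈ 56.02 atm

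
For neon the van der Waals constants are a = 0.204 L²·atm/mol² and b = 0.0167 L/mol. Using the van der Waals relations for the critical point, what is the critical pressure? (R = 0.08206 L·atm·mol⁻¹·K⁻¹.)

P_c ≈ 27.09 atm

For a van der Waals gas, P_c = a/(27b²).
P_c = 0.204/(27×(0.0167)²) = 0.204/0.0075300 = 27.09 atm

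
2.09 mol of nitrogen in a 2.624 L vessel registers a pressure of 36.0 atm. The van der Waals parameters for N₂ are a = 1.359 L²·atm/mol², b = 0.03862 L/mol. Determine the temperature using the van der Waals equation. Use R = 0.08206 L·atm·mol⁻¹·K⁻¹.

T ≈ 546.6 K

T = (P + a n²/V²)(V − nb)/(nR)
P + a n²/V² = 36.0 + (1.359)(2.09)²/(2.624)² = 36.862 atm
V − nb = 2.624 − (2.09)(0.03862) = 2.5433 L
T = (36.862)(2.5433)/((2.09)(0.08206)) = 546.6 K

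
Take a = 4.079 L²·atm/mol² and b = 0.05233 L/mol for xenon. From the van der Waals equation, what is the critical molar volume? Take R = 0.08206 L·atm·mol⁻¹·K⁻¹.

V_m,c ≈ 0.1570 L/mol

For a van der Waals gas, V_m,c = 3b.
V_m,c = 3×0.05233 = 0.1570 L/mol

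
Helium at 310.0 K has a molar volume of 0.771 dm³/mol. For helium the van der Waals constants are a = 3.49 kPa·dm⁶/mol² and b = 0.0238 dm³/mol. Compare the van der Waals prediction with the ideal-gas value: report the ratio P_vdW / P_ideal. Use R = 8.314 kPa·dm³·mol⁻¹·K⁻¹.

Ideal: P_ideal = RT/V_m = (8.314)(310.0)/0.771 = 3342.85 kPa
vdW: P = RT/(V_m − b) − a/V_m² = 2577.34/0.747200 − 3.49/0.594441 = 3449.33 − 5.87106 = 3443.46 kPa
Ratio = 3443.46/3342.85 = 1.030

P_vdW / P_ideal ≈ 1.030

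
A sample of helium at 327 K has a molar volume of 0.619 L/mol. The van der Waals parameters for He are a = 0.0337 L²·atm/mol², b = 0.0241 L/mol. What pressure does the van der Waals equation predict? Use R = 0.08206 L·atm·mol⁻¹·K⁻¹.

P = RT/(V_m − b) − a/V_m²
RT/(V_m − b) = (0.08206)(327)/(0.619 − 0.0241) = 26.834/0.59490 = 45.107 atm
a/V_m² = 0.0337/(0.619)² = 0.087953 atm
P = 45.107 − 0.087953 = 45.02 atm

P ≈ 45.02 atm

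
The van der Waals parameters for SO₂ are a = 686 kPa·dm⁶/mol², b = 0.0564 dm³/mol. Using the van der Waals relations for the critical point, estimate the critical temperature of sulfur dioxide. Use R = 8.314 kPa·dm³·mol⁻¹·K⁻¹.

T_c ≈ 433.5 K

For a van der Waals gas, T_c = 8a/(27Rb).
T_c = 8×686/(27×8.314×0.0564) = 5488.0/12.661 = 433.5 K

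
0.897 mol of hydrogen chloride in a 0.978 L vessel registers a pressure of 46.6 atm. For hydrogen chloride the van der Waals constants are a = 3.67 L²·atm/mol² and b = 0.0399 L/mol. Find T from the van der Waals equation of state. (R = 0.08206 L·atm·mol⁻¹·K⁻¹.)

T ≈ 636.0 K

T = (P + a n²/V²)(V − nb)/(nR)
P + a n²/V² = 46.6 + (3.67)(0.897)²/(0.978)² = 49.687 atm
V − nb = 0.978 − (0.897)(0.0399) = 0.94221 L
T = (49.687)(0.94221)/((0.897)(0.08206)) = 636.0 K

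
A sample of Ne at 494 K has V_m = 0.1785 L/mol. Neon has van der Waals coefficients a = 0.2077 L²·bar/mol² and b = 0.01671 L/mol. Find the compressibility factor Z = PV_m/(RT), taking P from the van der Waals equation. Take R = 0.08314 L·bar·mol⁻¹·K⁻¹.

Z ≈ 1.075

P = RT/(V_m − b) − a/V_m² = (0.08314)(494)/(0.1785 − 0.01671) − 0.2077/(0.1785)²
  = 41.071/0.16179 − 6.5187 = 253.85 − 6.5187 = 247.33 bar
Z = PV_m/(RT) = (247.33)(0.1785)/((0.08314)(494)) = 44.148/41.071 = 1.075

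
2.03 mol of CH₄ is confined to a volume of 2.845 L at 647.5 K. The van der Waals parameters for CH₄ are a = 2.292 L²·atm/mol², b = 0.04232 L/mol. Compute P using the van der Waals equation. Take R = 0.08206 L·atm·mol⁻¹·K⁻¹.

P ≈ 37.93 atm

P = nRT/(V − nb) − a n²/V²
nRT/(V − nb) = (2.03)(0.08206)(647.5)/(2.845 − 2.03×0.04232) = 107.86/2.7591 = 39.092 atm
a n²/V² = (2.292)(2.03)²/(2.845)² = 1.1669 atm
P = 39.092 − 1.1669 = 37.93 atm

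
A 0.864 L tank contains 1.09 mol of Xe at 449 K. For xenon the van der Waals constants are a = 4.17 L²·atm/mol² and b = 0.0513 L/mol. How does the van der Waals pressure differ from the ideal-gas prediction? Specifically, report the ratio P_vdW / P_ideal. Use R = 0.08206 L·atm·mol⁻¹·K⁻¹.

Ideal: P_ideal = nRT/V = (1.09)(0.08206)(449)/0.864 = 46.4826 atm
vdW: P = nRT/(V − nb) − a n²/V² = 40.1610/0.808083 − 4.95438/0.746496 = 49.6991 − 6.63685 = 43.0623 atm
Ratio = 43.0623/46.4826 = 0.9264

P_vdW / P_ideal ≈ 0.9264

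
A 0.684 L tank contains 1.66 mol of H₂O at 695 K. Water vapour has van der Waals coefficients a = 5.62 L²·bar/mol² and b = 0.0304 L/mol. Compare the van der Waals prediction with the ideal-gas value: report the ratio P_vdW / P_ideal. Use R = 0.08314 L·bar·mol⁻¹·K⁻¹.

Ideal: P_ideal = nRT/V = (1.66)(0.08314)(695)/0.684 = 140.232 bar
vdW: P = nRT/(V − nb) − a n²/V² = 95.9186/0.633536 − 15.4865/0.467856 = 151.402 − 33.1010 = 118.301 bar
Ratio = 118.301/140.232 = 0.8436

P_vdW / P_ideal ≈ 0.8436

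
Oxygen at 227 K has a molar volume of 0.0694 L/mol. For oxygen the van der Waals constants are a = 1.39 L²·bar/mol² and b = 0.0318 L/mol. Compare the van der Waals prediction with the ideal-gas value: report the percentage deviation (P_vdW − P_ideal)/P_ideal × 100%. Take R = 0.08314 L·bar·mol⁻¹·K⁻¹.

-21.55 %

Ideal: P_ideal = RT/V_m = (0.08314)(227)/0.0694 = 271.942 bar
vdW: P = RT/(V_m − b) − a/V_m² = 18.8728/0.0376000 − 1.39/0.00481636 = 501.936 − 288.600 = 213.336 bar
% deviation = (213.336 − 271.942)/271.942 × 100% = -21.55%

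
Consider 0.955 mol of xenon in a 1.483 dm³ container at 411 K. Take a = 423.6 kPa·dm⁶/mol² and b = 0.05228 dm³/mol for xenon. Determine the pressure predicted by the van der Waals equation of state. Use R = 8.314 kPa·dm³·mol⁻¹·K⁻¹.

P ≈ 2101 kPa

P = nRT/(V − nb) − a n²/V²
nRT/(V − nb) = (0.955)(8.314)(411)/(1.483 − 0.955×0.05228) = 3263.3/1.4331 = 2277.1 kPa
a n²/V² = (423.6)(0.955)²/(1.483)² = 175.66 kPa
P = 2277.1 − 175.66 = 2101 kPa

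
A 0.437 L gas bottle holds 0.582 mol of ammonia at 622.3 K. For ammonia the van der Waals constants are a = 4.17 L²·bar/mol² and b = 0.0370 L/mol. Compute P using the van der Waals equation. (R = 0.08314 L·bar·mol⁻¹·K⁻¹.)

P ≈ 65.08 bar

P = nRT/(V − nb) − a n²/V²
nRT/(V − nb) = (0.582)(0.08314)(622.3)/(0.437 − 0.582×0.0370) = 30.112/0.41547 = 72.477 bar
a n²/V² = (4.17)(0.582)²/(0.437)² = 7.3964 bar
P = 72.477 − 7.3964 = 65.08 bar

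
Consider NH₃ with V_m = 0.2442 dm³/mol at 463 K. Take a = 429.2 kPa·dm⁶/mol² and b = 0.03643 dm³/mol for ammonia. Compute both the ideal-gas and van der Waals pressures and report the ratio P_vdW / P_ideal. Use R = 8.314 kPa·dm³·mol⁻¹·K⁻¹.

Ideal: P_ideal = RT/V_m = (8.314)(463)/0.2442 = 15763.2 kPa
vdW: P = RT/(V_m − b) − a/V_m² = 3849.38/0.207770 − 429.2/0.0596336 = 18527.1 − 7197.28 = 11329.8 kPa
Ratio = 11329.8/15763.2 = 0.7188

P_vdW / P_ideal ≈ 0.7188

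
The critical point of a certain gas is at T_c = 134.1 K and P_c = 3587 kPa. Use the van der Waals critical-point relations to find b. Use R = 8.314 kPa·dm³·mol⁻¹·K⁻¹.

b ≈ 0.03885 dm³/mol

From T_c = 8a/(27Rb) and P_c = a/(27b²): b = R T_c/(8 P_c).
b = (8.314)(134.1)/(8×3587) = 1114.9/28696 = 0.03885 dm³/mol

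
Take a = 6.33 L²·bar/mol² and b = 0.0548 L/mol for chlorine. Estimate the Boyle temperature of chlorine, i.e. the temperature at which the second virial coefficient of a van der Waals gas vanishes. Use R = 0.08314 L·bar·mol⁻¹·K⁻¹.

T_B ≈ 1389 K

For a van der Waals gas the second virial coefficient B₂ = b − a/(RT) vanishes at T_B = a/(Rb).
T_B = 6.33/(0.08314×0.0548) = 6.33/0.0045561 = 1389 K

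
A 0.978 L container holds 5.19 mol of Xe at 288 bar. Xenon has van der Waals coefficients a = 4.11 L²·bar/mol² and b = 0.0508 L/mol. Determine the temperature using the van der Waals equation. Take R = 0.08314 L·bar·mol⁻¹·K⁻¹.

T ≈ 668.4 K

T = (P + a n²/V²)(V − nb)/(nR)
P + a n²/V² = 288 + (4.11)(5.19)²/(0.978)² = 403.74 bar
V − nb = 0.978 − (5.19)(0.0508) = 0.71435 L
T = (403.74)(0.71435)/((5.19)(0.08314)) = 668.4 K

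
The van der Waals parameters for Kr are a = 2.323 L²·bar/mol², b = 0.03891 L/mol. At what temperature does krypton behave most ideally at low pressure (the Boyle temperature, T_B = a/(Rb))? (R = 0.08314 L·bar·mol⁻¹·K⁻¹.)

For a van der Waals gas the second virial coefficient B₂ = b − a/(RT) vanishes at T_B = a/(Rb).
T_B = 2.323/(0.08314×0.03891) = 2.323/0.0032350 = 718.1 K

T_B ≈ 718.1 K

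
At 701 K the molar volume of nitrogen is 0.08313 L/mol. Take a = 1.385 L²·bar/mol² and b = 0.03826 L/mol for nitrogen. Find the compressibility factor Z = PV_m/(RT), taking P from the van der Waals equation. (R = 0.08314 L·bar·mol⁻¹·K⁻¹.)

Z ≈ 1.567

P = RT/(V_m − b) − a/V_m² = (0.08314)(701)/(0.08313 − 0.03826) − 1.385/(0.08313)²
  = 58.281/0.044870 − 200.42 = 1298.9 − 200.42 = 1098.5 bar
Z = PV_m/(RT) = (1098.5)(0.08313)/((0.08314)(701)) = 91.318/58.281 = 1.567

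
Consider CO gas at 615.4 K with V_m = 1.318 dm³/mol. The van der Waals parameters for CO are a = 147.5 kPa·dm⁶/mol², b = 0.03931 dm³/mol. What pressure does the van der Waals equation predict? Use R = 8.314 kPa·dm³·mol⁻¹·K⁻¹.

P = RT/(V_m − b) − a/V_m²
RT/(V_m − b) = (8.314)(615.4)/(1.318 − 0.03931) = 5116.4/1.2787 = 4001.3 kPa
a/V_m² = 147.5/(1.318)² = 84.910 kPa
P = 4001.3 − 84.910 = 3916 kPa

P ≈ 3916 kPa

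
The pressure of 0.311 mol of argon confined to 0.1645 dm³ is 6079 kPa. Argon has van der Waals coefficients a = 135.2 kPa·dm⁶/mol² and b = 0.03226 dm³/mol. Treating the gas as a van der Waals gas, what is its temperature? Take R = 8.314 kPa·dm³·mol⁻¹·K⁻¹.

T ≈ 392.0 K

T = (P + a n²/V²)(V − nb)/(nR)
P + a n²/V² = 6079 + (135.2)(0.311)²/(0.1645)² = 6562.2 kPa
V − nb = 0.1645 − (0.311)(0.03226) = 0.15447 dm³
T = (6562.2)(0.15447)/((0.311)(8.314)) = 392.0 K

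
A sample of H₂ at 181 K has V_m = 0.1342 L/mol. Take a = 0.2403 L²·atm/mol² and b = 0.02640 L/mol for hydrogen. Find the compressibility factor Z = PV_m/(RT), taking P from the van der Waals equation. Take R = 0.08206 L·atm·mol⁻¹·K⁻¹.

Z ≈ 1.124

P = RT/(V_m − b) − a/V_m² = (0.08206)(181)/(0.1342 − 0.02640) − 0.2403/(0.1342)²
  = 14.853/0.10780 − 13.343 = 137.78 − 13.343 = 124.44 atm
Z = PV_m/(RT) = (124.44)(0.1342)/((0.08206)(181)) = 16.700/14.853 = 1.124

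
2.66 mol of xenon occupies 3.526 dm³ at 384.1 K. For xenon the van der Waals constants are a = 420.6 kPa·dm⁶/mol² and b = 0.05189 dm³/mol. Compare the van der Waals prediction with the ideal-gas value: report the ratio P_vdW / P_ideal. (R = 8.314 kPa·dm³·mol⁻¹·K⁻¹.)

Ideal: P_ideal = nRT/V = (2.66)(8.314)(384.1)/3.526 = 2409.09 kPa
vdW: P = nRT/(V − nb) − a n²/V² = 8494.46/3.38797 − 2976.00/12.4327 = 2507.24 − 239.369 = 2267.87 kPa
Ratio = 2267.87/2409.09 = 0.9414

P_vdW / P_ideal ≈ 0.9414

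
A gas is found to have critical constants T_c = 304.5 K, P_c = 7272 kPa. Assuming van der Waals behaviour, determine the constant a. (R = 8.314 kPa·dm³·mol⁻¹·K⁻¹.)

From T_c = 8a/(27Rb) and P_c = a/(27b²): a = 27 R² T_c²/(64 P_c).
a = 27×(8.314)²×(304.5)²/(64×7272) = 173044738/465408 = 371.8 kPa·dm⁶/mol²

a ≈ 371.8 kPa·dm⁶/mol²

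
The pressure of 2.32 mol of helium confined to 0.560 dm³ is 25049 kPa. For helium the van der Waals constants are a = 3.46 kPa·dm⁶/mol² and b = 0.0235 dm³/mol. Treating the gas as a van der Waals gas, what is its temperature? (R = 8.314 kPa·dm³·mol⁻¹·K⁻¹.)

T = (P + a n²/V²)(V − nb)/(nR)
P + a n²/V² = 25049 + (3.46)(2.32)²/(0.560)² = 25108 kPa
V − nb = 0.560 − (2.32)(0.0235) = 0.50548 dm³
T = (25108)(0.50548)/((2.32)(8.314)) = 658.0 K

T ≈ 658.0 K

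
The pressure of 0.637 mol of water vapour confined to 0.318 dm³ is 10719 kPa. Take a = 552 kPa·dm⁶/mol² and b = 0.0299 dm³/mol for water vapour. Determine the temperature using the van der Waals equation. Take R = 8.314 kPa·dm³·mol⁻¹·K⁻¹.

T ≈ 730.1 K

T = (P + a n²/V²)(V − nb)/(nR)
P + a n²/V² = 10719 + (552)(0.637)²/(0.318)² = 12934 kPa
V − nb = 0.318 − (0.637)(0.0299) = 0.29895 dm³
T = (12934)(0.29895)/((0.637)(8.314)) = 730.1 K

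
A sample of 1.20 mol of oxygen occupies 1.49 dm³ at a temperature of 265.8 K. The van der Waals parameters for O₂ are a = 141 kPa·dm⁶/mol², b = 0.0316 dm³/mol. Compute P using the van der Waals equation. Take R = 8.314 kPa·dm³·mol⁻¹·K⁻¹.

P ≈ 1735 kPa

P = nRT/(V − nb) − a n²/V²
nRT/(V − nb) = (1.20)(8.314)(265.8)/(1.49 − 1.20×0.0316) = 2651.8/1.4521 = 1826.2 kPa
a n²/V² = (141)(1.20)²/(1.49)² = 91.455 kPa
P = 1826.2 − 91.455 = 1735 kPa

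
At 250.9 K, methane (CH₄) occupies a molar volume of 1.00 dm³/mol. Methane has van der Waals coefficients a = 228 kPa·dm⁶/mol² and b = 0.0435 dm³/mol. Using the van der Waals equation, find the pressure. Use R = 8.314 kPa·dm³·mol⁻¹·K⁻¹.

P = RT/(V_m − b) − a/V_m²
RT/(V_m − b) = (8.314)(250.9)/(1.00 − 0.0435) = 2086.0/0.95650 = 2180.9 kPa
a/V_m² = 228/(1.00)² = 228.00 kPa
P = 2180.9 − 228.00 = 1953 kPa

P ≈ 1953 kPa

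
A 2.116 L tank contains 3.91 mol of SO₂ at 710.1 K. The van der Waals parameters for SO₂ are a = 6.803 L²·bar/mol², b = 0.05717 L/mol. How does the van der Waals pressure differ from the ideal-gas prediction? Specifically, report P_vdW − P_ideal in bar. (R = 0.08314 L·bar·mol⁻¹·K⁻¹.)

Ideal: P_ideal = nRT/V = (3.91)(0.08314)(710.1)/2.116 = 109.091 bar
vdW: P = nRT/(V − nb) − a n²/V² = 230.837/1.89247 − 104.005/4.47746 = 121.977 − 23.2286 = 98.748 bar
ΔP = 98.748 − 109.091 = -10.34 bar

ΔP ≈ -10.34 bar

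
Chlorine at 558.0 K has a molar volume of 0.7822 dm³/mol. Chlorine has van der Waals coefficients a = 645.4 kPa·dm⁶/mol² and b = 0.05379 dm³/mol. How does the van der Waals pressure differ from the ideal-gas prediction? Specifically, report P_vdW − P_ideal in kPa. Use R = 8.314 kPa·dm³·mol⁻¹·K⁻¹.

Ideal: P_ideal = RT/V_m = (8.314)(558.0)/0.7822 = 5930.98 kPa
vdW: P = RT/(V_m − b) − a/V_m² = 4639.21/0.728410 − 645.4/0.611837 = 6368.95 − 1054.86 = 5314.09 kPa
ΔP = 5314.09 − 5930.98 = -616.9 kPa

ΔP ≈ -616.9 kPa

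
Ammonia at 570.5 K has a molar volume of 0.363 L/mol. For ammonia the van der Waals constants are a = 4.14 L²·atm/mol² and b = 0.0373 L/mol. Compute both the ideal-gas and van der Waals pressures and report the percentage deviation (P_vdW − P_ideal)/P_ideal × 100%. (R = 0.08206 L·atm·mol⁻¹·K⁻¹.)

-12.91 %

Ideal: P_ideal = RT/V_m = (0.08206)(570.5)/0.363 = 128.968 atm
vdW: P = RT/(V_m − b) − a/V_m² = 46.8152/0.325700 − 4.14/0.131769 = 143.737 − 31.4186 = 112.318 atm
% deviation = (112.318 − 128.968)/128.968 × 100% = -12.91%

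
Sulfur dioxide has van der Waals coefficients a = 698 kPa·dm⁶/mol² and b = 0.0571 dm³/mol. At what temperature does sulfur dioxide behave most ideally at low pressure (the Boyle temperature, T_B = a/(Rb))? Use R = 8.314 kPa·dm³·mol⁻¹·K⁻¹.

For a van der Waals gas the second virial coefficient B₂ = b − a/(RT) vanishes at T_B = a/(Rb).
T_B = 698/(8.314×0.0571) = 698/0.47473 = 1470 K

T_B ≈ 1470 K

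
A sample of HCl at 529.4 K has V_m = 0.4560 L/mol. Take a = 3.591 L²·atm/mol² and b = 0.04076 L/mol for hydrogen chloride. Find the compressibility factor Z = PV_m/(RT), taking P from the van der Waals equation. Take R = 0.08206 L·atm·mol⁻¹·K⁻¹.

Z ≈ 0.9169

P = RT/(V_m − b) − a/V_m² = (0.08206)(529.4)/(0.4560 − 0.04076) − 3.591/(0.4560)²
  = 43.443/0.41524 − 17.270 = 104.62 − 17.270 = 87.35 atm
Z = PV_m/(RT) = (87.35)(0.4560)/((0.08206)(529.4)) = 39.832/43.443 = 0.9169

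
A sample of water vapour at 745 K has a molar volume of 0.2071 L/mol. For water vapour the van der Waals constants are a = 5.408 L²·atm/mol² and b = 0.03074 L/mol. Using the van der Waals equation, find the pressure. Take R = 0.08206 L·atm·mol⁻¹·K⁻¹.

P ≈ 220.6 atm

P = RT/(V_m − b) − a/V_m²
RT/(V_m − b) = (0.08206)(745)/(0.2071 − 0.03074) = 61.135/0.17636 = 346.65 atm
a/V_m² = 5.408/(0.2071)² = 126.09 atm
P = 346.65 − 126.09 = 220.6 atm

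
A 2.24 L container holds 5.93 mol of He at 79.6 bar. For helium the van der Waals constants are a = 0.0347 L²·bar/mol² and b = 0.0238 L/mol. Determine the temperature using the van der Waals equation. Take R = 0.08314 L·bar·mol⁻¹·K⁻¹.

T ≈ 339.9 K

T = (P + a n²/V²)(V − nb)/(nR)
P + a n²/V² = 79.6 + (0.0347)(5.93)²/(2.24)² = 79.843 bar
V − nb = 2.24 − (5.93)(0.0238) = 2.0989 L
T = (79.843)(2.0989)/((5.93)(0.08314)) = 339.9 K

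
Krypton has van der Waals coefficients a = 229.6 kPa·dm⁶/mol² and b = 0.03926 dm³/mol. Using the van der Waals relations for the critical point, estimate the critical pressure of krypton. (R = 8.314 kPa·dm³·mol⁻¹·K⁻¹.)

For a van der Waals gas, P_c = a/(27b²).
P_c = 229.6/(27×(0.03926)²) = 229.6/0.041616 = 5517 kPa

P_c ≈ 5517 kPa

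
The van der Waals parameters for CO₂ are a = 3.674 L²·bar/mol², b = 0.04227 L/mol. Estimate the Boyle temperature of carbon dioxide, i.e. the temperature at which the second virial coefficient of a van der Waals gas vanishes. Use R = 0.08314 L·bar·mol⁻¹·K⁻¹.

T_B ≈ 1045 K

For a van der Waals gas the second virial coefficient B₂ = b − a/(RT) vanishes at T_B = a/(Rb).
T_B = 3.674/(0.08314×0.04227) = 3.674/0.0035143 = 1045 K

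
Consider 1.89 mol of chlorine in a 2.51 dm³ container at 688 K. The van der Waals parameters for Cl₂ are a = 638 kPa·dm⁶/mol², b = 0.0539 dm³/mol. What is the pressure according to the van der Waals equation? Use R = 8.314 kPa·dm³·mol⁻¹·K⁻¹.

P = nRT/(V − nb) − a n²/V²
nRT/(V − nb) = (1.89)(8.314)(688)/(2.51 − 1.89×0.0539) = 10811/2.4081 = 4489.4 kPa
a n²/V² = (638)(1.89)²/(2.51)² = 361.74 kPa
P = 4489.4 − 361.74 = 4128 kPa

P ≈ 4128 kPa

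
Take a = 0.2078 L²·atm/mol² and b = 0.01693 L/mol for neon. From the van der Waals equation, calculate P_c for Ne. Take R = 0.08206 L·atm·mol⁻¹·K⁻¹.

P_c ≈ 26.85 atm

For a van der Waals gas, P_c = a/(27b²).
P_c = 0.2078/(27×(0.01693)²) = 0.2078/0.0077389 = 26.85 atm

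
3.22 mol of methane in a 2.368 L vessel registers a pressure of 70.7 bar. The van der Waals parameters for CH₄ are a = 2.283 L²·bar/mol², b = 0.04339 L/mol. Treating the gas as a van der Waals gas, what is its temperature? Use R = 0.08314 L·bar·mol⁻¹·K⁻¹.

T = (P + a n²/V²)(V − nb)/(nR)
P + a n²/V² = 70.7 + (2.283)(3.22)²/(2.368)² = 74.921 bar
V − nb = 2.368 − (3.22)(0.04339) = 2.2283 L
T = (74.921)(2.2283)/((3.22)(0.08314)) = 623.6 K

T ≈ 623.6 K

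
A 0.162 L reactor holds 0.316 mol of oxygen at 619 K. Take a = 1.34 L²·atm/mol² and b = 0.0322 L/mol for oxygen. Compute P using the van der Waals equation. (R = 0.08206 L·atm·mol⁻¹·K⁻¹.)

P = nRT/(V − nb) − a n²/V²
nRT/(V − nb) = (0.316)(0.08206)(619)/(0.162 − 0.316×0.0322) = 16.051/0.15182 = 105.72 atm
a n²/V² = (1.34)(0.316)²/(0.162)² = 5.0986 atm
P = 105.72 − 5.0986 = 100.6 atm

P ≈ 100.6 atm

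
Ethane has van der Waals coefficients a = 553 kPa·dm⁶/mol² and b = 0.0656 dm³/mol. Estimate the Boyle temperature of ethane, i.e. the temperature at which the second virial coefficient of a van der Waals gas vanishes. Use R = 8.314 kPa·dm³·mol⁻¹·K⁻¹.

For a van der Waals gas the second virial coefficient B₂ = b − a/(RT) vanishes at T_B = a/(Rb).
T_B = 553/(8.314×0.0656) = 553/0.54540 = 1014 K

T_B ≈ 1014 K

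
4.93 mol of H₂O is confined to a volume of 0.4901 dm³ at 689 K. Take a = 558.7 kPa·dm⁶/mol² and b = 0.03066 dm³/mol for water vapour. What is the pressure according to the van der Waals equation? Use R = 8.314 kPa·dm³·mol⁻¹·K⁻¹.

P ≈ 26786 kPa

P = nRT/(V − nb) − a n²/V²
nRT/(V − nb) = (4.93)(8.314)(689)/(0.4901 − 4.93×0.03066) = 28241/0.33895 = 83319 kPa
a n²/V² = (558.7)(4.93)²/(0.4901)² = 56533 kPa
P = 83319 − 56533 = 26786 kPa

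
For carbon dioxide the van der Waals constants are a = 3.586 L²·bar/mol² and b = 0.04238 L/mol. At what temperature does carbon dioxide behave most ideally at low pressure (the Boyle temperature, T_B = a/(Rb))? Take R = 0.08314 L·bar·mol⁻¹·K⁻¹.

For a van der Waals gas the second virial coefficient B₂ = b − a/(RT) vanishes at T_B = a/(Rb).
T_B = 3.586/(0.08314×0.04238) = 3.586/0.0035235 = 1018 K

T_B ≈ 1018 K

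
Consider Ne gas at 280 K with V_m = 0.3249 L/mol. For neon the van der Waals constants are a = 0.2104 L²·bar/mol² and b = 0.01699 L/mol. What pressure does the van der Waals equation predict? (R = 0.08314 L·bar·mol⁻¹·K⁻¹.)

P = RT/(V_m − b) − a/V_m²
RT/(V_m − b) = (0.08314)(280)/(0.3249 − 0.01699) = 23.279/0.30791 = 75.603 bar
a/V_m² = 0.2104/(0.3249)² = 1.9932 bar
P = 75.603 − 1.9932 = 73.61 bar

P ≈ 73.61 bar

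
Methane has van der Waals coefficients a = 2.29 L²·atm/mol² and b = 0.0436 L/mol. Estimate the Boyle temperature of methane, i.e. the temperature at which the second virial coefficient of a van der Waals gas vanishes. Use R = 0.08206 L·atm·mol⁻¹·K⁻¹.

For a van der Waals gas the second virial coefficient B₂ = b − a/(RT) vanishes at T_B = a/(Rb).
T_B = 2.29/(0.08206×0.0436) = 2.29/0.0035778 = 640.1 K

T_B ≈ 640.1 K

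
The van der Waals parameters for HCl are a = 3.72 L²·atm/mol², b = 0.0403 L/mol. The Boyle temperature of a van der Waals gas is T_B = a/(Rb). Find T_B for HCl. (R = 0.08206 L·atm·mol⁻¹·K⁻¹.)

For a van der Waals gas the second virial coefficient B₂ = b − a/(RT) vanishes at T_B = a/(Rb).
T_B = 3.72/(0.08206×0.0403) = 3.72/0.0033070 = 1125 K

T_B ≈ 1125 K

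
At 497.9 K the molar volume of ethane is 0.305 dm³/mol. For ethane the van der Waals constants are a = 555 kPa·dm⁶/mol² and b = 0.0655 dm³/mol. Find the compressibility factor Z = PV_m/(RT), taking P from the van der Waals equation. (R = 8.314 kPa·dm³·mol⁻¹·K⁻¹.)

P = RT/(V_m − b) − a/V_m² = (8.314)(497.9)/(0.305 − 0.0655) − 555/(0.305)²
  = 4139.5/0.23950 − 5966.1 = 17284 − 5966.1 = 11318 kPa
Z = PV_m/(RT) = (11318)(0.305)/((8.314)(497.9)) = 3452.0/4139.5 = 0.8339

Z ≈ 0.8339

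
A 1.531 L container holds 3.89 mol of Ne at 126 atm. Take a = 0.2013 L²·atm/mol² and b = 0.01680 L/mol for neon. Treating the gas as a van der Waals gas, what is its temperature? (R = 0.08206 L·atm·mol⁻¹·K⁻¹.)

T = (P + a n²/V²)(V − nb)/(nR)
P + a n²/V² = 126 + (0.2013)(3.89)²/(1.531)² = 127.30 atm
V − nb = 1.531 − (3.89)(0.01680) = 1.4656 L
T = (127.30)(1.4656)/((3.89)(0.08206)) = 584.5 K

T ≈ 584.5 K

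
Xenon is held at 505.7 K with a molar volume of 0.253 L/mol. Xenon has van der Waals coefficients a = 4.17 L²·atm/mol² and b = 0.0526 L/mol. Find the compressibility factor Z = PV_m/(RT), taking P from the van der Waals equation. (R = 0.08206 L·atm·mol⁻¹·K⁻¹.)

P = RT/(V_m − b) − a/V_m² = (0.08206)(505.7)/(0.253 − 0.0526) − 4.17/(0.253)²
  = 41.498/0.20040 − 65.147 = 207.08 − 65.147 = 141.93 atm
Z = PV_m/(RT) = (141.93)(0.253)/((0.08206)(505.7)) = 35.908/41.498 = 0.8653

Z ≈ 0.8653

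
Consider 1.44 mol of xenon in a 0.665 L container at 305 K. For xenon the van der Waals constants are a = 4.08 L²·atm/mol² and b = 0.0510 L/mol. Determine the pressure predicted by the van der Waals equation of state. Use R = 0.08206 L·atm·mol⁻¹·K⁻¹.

P = nRT/(V − nb) − a n²/V²
nRT/(V − nb) = (1.44)(0.08206)(305)/(0.665 − 1.44×0.0510) = 36.041/0.59156 = 60.925 atm
a n²/V² = (4.08)(1.44)²/(0.665)² = 19.131 atm
P = 60.925 − 19.131 = 41.79 atm

P ≈ 41.79 atm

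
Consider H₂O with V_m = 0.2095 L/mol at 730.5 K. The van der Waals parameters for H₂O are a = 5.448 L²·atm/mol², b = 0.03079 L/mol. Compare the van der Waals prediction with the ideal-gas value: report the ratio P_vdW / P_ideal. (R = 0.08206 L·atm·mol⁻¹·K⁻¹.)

P_vdW / P_ideal ≈ 0.7385

Ideal: P_ideal = RT/V_m = (0.08206)(730.5)/0.2095 = 286.133 atm
vdW: P = RT/(V_m − b) − a/V_m² = 59.9448/0.178710 − 5.448/0.0438903 = 335.431 − 124.128 = 211.303 atm
Ratio = 211.303/286.133 = 0.7385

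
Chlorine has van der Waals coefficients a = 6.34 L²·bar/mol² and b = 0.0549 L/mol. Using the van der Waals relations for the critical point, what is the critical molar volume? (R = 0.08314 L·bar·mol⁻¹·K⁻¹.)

V_m,c ≈ 0.1647 L/mol

For a van der Waals gas, V_m,c = 3b.
V_m,c = 3×0.0549 = 0.1647 L/mol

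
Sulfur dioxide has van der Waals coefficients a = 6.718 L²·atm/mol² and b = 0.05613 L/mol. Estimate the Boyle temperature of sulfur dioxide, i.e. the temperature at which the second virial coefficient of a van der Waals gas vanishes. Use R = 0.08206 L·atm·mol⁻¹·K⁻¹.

T_B ≈ 1459 K

For a van der Waals gas the second virial coefficient B₂ = b − a/(RT) vanishes at T_B = a/(Rb).
T_B = 6.718/(0.08206×0.05613) = 6.718/0.0046060 = 1459 K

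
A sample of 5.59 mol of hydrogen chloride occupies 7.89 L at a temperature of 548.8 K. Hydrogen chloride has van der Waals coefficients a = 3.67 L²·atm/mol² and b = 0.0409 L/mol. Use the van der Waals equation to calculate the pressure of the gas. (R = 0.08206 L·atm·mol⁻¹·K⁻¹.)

P ≈ 31.02 atm

P = nRT/(V − nb) − a n²/V²
nRT/(V − nb) = (5.59)(0.08206)(548.8)/(7.89 − 5.59×0.0409) = 251.74/7.6614 = 32.858 atm
a n²/V² = (3.67)(5.59)²/(7.89)² = 1.8422 atm
P = 32.858 − 1.8422 = 31.02 atm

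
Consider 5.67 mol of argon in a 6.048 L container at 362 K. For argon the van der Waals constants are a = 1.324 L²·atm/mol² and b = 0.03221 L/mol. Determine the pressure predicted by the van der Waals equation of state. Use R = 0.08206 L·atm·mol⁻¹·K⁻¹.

P = nRT/(V − nb) − a n²/V²
nRT/(V − nb) = (5.67)(0.08206)(362)/(6.048 − 5.67×0.03221) = 168.43/5.8654 = 28.716 atm
a n²/V² = (1.324)(5.67)²/(6.048)² = 1.1637 atm
P = 28.716 − 1.1637 = 27.55 atm

P ≈ 27.55 atm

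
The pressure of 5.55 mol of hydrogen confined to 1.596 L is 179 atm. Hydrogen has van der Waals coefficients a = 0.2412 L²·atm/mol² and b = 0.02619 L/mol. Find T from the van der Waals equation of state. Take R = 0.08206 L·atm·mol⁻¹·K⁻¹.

T = (P + a n²/V²)(V − nb)/(nR)
P + a n²/V² = 179 + (0.2412)(5.55)²/(1.596)² = 181.92 atm
V − nb = 1.596 − (5.55)(0.02619) = 1.4506 L
T = (181.92)(1.4506)/((5.55)(0.08206)) = 579.4 K

T ≈ 579.4 K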